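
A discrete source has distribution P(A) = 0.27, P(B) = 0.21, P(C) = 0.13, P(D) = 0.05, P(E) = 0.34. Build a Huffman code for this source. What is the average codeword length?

2.18 bits/symbol

Repeatedly combine the two least-probable nodes; the expected code length is the sum of the merged weights.
merge 1/20 + 13/100 → 9/50
merge 9/50 + 21/100 → 39/100
merge 27/100 + 17/50 → 61/100
merge 39/100 + 61/100 → 1
L = 9/50 + 39/100 + 61/100 + 1 = 109/50 = 2.18 bits/symbol.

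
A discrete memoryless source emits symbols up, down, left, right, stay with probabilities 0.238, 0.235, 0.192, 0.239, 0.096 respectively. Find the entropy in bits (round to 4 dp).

2.2591 bits

H = −Σ pᵢ log₂ pᵢ.
−0.238·log₂(0.238) = 0.4929
−0.235·log₂(0.235) = 0.4910
−0.192·log₂(0.192) = 0.4571
−0.239·log₂(0.239) = 0.4935
−0.096·log₂(0.096) = 0.3246
Sum ≈ 2.2591 → 2.2591 bits.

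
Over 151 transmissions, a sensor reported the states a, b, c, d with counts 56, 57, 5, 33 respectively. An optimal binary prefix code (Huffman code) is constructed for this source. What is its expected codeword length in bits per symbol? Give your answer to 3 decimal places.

Probabilities are the counts divided by 151.
Repeatedly combine the two least-probable nodes; the expected code length is the sum of the merged weights.
merge 5/151 + 33/151 → 38/151
merge 38/151 + 56/151 → 94/151
merge 57/151 + 94/151 → 1
L = 38/151 + 94/151 + 1 = 283/151 ≈ 1.874 bits/symbol.

1.874 bits/symbol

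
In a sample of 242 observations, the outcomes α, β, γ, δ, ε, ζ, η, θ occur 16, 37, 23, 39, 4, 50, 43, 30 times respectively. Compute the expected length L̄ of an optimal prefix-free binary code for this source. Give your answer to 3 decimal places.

Probabilities are the counts divided by 242.
Repeatedly combine the two least-probable nodes; the expected code length is the sum of the merged weights.
merge 2/121 + 8/121 → 10/121
merge 10/121 + 23/242 → 43/242
merge 15/121 + 37/242 → 67/242
merge 39/242 + 43/242 → 41/121
merge 43/242 + 25/121 → 93/242
merge 67/242 + 41/121 → 149/242
merge 93/242 + 149/242 → 1
L = 10/121 + 43/242 + 67/242 + 41/121 + 93/242 + 149/242 + 1 = 348/121 ≈ 2.876 bits/symbol.

2.876 bits/symbol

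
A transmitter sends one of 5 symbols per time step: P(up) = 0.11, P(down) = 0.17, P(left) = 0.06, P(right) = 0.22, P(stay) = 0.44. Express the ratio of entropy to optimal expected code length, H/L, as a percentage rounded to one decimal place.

98.1%

Entropy H = −Σ p log₂ p ≈ 2.0301 bits.
Huffman merges: 3/50+11/100→17/100; 17/100+17/100→17/50; 11/50+17/50→14/25; 11/25+14/25→1. L = 207/100 ≈ 2.0700.
Efficiency = H/L = 2.0301/2.0700 = 98.1%.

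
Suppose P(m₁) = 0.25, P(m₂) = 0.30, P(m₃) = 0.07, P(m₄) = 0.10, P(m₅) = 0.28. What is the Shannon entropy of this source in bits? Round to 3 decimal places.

2.136 bits

H = −Σ pᵢ log₂ pᵢ.
−0.25·log₂(0.25) = 0.5000
−0.30·log₂(0.30) = 0.5211
−0.07·log₂(0.07) = 0.2686
−0.10·log₂(0.10) = 0.3322
−0.28·log₂(0.28) = 0.5142
Sum ≈ 2.1361 → 2.136 bits.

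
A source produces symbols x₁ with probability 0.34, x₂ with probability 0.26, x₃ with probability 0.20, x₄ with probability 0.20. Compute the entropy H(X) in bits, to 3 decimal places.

H = −Σ pᵢ log₂ pᵢ.
−0.34·log₂(0.34) = 0.5292
−0.26·log₂(0.26) = 0.5053
−0.20·log₂(0.20) = 0.4644
−0.20·log₂(0.20) = 0.4644
Sum ≈ 1.9632 → 1.963 bits.

1.963 bits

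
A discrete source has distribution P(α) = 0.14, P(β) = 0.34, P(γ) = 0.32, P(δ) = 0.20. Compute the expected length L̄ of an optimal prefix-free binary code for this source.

2 bits/symbol

Repeatedly combine the two least-probable nodes; the expected code length is the sum of the merged weights.
merge 7/50 + 1/5 → 17/50
merge 8/25 + 17/50 → 33/50
merge 17/50 + 33/50 → 1
L = 17/50 + 33/50 + 1 = 2 bits/symbol.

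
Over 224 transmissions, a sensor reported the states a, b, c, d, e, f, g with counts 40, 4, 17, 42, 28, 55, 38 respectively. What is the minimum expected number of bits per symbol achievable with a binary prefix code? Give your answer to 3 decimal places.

2.661 bits/symbol

Probabilities are the counts divided by 224.
Repeatedly combine the two least-probable nodes; the expected code length is the sum of the merged weights.
merge 1/56 + 17/224 → 3/32
merge 3/32 + 1/8 → 7/32
merge 19/112 + 5/28 → 39/112
merge 3/16 + 7/32 → 13/32
merge 55/224 + 39/112 → 19/32
merge 13/32 + 19/32 → 1
L = 3/32 + 7/32 + 39/112 + 13/32 + 19/32 + 1 = 149/56 ≈ 2.661 bits/symbol.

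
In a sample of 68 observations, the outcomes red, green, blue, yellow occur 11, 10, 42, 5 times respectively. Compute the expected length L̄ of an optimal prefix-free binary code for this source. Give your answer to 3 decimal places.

Probabilities are the counts divided by 68.
Repeatedly combine the two least-probable nodes; the expected code length is the sum of the merged weights.
merge 5/68 + 5/34 → 15/68
merge 11/68 + 15/68 → 13/34
merge 13/34 + 21/34 → 1
L = 15/68 + 13/34 + 1 = 109/68 ≈ 1.603 bits/symbol.

1.603 bits/symbol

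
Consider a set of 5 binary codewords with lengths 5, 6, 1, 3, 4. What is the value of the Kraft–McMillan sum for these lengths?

0.734375

With common denominator 2^6 = 64: Σ 2^(−ℓᵢ) = 2/64 + 1/64 + 32/64 + 8/64 + 4/64 = 47/64 = 0.734375.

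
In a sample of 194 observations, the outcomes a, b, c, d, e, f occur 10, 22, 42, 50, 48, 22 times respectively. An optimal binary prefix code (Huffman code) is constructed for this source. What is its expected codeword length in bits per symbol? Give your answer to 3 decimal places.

Probabilities are the counts divided by 194.
Repeatedly combine the two least-probable nodes; the expected code length is the sum of the merged weights.
merge 5/97 + 11/97 → 16/97
merge 11/97 + 16/97 → 27/97
merge 21/97 + 24/97 → 45/97
merge 25/97 + 27/97 → 52/97
merge 45/97 + 52/97 → 1
L = 16/97 + 27/97 + 45/97 + 52/97 + 1 = 237/97 ≈ 2.443 bits/symbol.

2.443 bits/symbol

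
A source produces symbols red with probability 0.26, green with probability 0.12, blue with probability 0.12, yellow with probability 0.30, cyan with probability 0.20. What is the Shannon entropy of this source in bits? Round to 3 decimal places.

2.225 bits

H = −Σ pᵢ log₂ pᵢ.
−0.26·log₂(0.26) = 0.5053
−0.12·log₂(0.12) = 0.3671
−0.12·log₂(0.12) = 0.3671
−0.30·log₂(0.30) = 0.5211
−0.20·log₂(0.20) = 0.4644
Sum ≈ 2.2249 → 2.225 bits.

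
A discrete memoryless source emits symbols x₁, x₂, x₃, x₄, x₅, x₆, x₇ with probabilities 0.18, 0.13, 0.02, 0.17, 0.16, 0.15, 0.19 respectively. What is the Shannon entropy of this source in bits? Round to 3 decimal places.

2.664 bits

H = −Σ pᵢ log₂ pᵢ.
−0.18·log₂(0.18) = 0.4453
−0.13·log₂(0.13) = 0.3826
−0.02·log₂(0.02) = 0.1129
−0.17·log₂(0.17) = 0.4346
−0.16·log₂(0.16) = 0.4230
−0.15·log₂(0.15) = 0.4105
−0.19·log₂(0.19) = 0.4552
Sum ≈ 2.6642 → 2.664 bits.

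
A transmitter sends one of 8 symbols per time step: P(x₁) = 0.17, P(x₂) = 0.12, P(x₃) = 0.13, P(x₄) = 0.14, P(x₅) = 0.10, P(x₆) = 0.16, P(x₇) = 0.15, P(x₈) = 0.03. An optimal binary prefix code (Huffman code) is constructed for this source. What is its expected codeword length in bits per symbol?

2.96 bits/symbol

Repeatedly combine the two least-probable nodes; the expected code length is the sum of the merged weights.
merge 3/100 + 1/10 → 13/100
merge 3/25 + 13/100 → 1/4
merge 13/100 + 7/50 → 27/100
merge 3/20 + 4/25 → 31/100
merge 17/100 + 1/4 → 21/50
merge 27/100 + 31/100 → 29/50
merge 21/50 + 29/50 → 1
L = 13/100 + 1/4 + 27/100 + 31/100 + 21/50 + 29/50 + 1 = 74/25 = 2.96 bits/symbol.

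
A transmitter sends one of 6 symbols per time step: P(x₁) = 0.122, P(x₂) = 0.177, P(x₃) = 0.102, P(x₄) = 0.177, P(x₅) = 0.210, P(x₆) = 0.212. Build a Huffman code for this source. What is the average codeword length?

Repeatedly combine the two least-probable nodes; the expected code length is the sum of the merged weights.
merge 51/500 + 61/500 → 28/125
merge 177/1000 + 177/1000 → 177/500
merge 21/100 + 53/250 → 211/500
merge 28/125 + 177/500 → 289/500
merge 211/500 + 289/500 → 1
L = 28/125 + 177/500 + 211/500 + 289/500 + 1 = 1289/500 = 2.578 bits/symbol.

2.578 bits/symbol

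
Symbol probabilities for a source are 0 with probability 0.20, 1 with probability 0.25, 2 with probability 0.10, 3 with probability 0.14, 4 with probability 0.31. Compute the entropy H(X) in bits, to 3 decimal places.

H = −Σ pᵢ log₂ pᵢ.
−0.20·log₂(0.20) = 0.4644
−0.25·log₂(0.25) = 0.5000
−0.10·log₂(0.10) = 0.3322
−0.14·log₂(0.14) = 0.3971
−0.31·log₂(0.31) = 0.5238
Sum ≈ 2.2175 → 2.217 bits.

2.217 bits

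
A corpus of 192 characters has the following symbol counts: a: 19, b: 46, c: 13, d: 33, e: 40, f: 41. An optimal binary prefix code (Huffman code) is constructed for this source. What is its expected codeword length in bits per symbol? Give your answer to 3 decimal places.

2.505 bits/symbol

Probabilities are the counts divided by 192.
Repeatedly combine the two least-probable nodes; the expected code length is the sum of the merged weights.
merge 13/192 + 19/192 → 1/6
merge 1/6 + 11/64 → 65/192
merge 5/24 + 41/192 → 27/64
merge 23/96 + 65/192 → 37/64
merge 27/64 + 37/64 → 1
L = 1/6 + 65/192 + 27/64 + 37/64 + 1 = 481/192 ≈ 2.505 bits/symbol.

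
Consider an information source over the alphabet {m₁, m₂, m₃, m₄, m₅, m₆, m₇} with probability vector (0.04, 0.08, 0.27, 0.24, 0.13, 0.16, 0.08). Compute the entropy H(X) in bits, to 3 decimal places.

2.579 bits

H = −Σ pᵢ log₂ pᵢ.
−0.04·log₂(0.04) = 0.1858
−0.08·log₂(0.08) = 0.2915
−0.27·log₂(0.27) = 0.5100
−0.24·log₂(0.24) = 0.4941
−0.13·log₂(0.13) = 0.3826
−0.16·log₂(0.16) = 0.4230
−0.08·log₂(0.08) = 0.2915
Sum ≈ 2.5786 → 2.579 bits.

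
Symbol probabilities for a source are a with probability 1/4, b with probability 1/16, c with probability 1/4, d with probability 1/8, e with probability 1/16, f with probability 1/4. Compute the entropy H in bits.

2.375 bits

Each probability is a power of 1/2, so log₂(1/p) is an integer.
H = Σ p·log₂(1/p) = 1/4·2 + 1/16·4 + 1/4·2 + 1/8·3 + 1/16·4 + 1/4·2 = 2.375 bits.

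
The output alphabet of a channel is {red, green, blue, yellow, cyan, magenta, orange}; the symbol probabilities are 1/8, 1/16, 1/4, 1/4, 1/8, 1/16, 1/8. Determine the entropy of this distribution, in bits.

Each probability is a power of 1/2, so log₂(1/p) is an integer.
H = Σ p·log₂(1/p) = 1/8·3 + 1/16·4 + 1/4·2 + 1/4·2 + 1/8·3 + 1/16·4 + 1/8·3 = 2.625 bits.

2.625 bits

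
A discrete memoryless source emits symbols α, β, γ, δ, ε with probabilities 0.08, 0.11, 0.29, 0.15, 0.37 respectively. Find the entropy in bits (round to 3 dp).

H = −Σ pᵢ log₂ pᵢ.
−0.08·log₂(0.08) = 0.2915
−0.11·log₂(0.11) = 0.3503
−0.29·log₂(0.29) = 0.5179
−0.15·log₂(0.15) = 0.4105
−0.37·log₂(0.37) = 0.5307
Sum ≈ 2.1010 → 2.101 bits.

2.101 bits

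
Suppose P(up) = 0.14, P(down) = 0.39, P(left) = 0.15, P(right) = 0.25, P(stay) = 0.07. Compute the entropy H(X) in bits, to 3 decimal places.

2.106 bits

H = −Σ pᵢ log₂ pᵢ.
−0.14·log₂(0.14) = 0.3971
−0.39·log₂(0.39) = 0.5298
−0.15·log₂(0.15) = 0.4105
−0.25·log₂(0.25) = 0.5000
−0.07·log₂(0.07) = 0.2686
Sum ≈ 2.1060 → 2.106 bits.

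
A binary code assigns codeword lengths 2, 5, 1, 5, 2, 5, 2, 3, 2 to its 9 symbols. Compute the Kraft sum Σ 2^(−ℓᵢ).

With common denominator 2^5 = 32: Σ 2^(−ℓᵢ) = 8/32 + 1/32 + 16/32 + 1/32 + 8/32 + 1/32 + 8/32 + 4/32 + 8/32 = 55/32 = 1.71875.

1.71875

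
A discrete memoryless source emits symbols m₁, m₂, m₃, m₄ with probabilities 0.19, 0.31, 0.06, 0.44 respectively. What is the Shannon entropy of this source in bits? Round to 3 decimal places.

1.744 bits

H = −Σ pᵢ log₂ pᵢ.
−0.19·log₂(0.19) = 0.4552
−0.31·log₂(0.31) = 0.5238
−0.06·log₂(0.06) = 0.2435
−0.44·log₂(0.44) = 0.5211
Sum ≈ 1.7437 → 1.744 bits.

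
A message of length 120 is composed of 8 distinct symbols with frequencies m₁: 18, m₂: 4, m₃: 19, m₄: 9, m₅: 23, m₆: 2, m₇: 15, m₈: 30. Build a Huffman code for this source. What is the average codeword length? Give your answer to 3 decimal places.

Probabilities are the counts divided by 120.
Repeatedly combine the two least-probable nodes; the expected code length is the sum of the merged weights.
merge 1/60 + 1/30 → 1/20
merge 1/20 + 3/40 → 1/8
merge 1/8 + 1/8 → 1/4
merge 3/20 + 19/120 → 37/120
merge 23/120 + 1/4 → 53/120
merge 1/4 + 37/120 → 67/120
merge 53/120 + 67/120 → 1
L = 1/20 + 1/8 + 1/4 + 37/120 + 53/120 + 67/120 + 1 = 41/15 ≈ 2.733 bits/symbol.

2.733 bits/symbol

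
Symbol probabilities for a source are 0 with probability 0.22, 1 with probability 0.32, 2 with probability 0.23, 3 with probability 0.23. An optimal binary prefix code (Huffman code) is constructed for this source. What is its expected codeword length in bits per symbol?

2 bits/symbol

Repeatedly combine the two least-probable nodes; the expected code length is the sum of the merged weights.
merge 11/50 + 23/100 → 9/20
merge 23/100 + 8/25 → 11/20
merge 9/20 + 11/20 → 1
L = 9/20 + 11/20 + 1 = 2 bits/symbol.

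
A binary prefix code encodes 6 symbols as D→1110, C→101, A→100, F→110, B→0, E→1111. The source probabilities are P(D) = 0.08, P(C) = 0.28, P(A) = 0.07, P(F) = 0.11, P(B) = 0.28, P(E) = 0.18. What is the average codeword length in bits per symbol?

2.7 bits/symbol

L̄ = Σ pᵢ·ℓᵢ = 0.08·4 + 0.28·3 + 0.07·3 + 0.11·3 + 0.28·1 + 0.18·4 = 2.7 bits/symbol.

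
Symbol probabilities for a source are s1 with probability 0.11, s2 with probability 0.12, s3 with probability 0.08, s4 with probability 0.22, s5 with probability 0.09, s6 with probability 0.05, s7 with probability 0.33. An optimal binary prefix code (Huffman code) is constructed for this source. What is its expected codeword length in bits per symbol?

2.58 bits/symbol

Repeatedly combine the two least-probable nodes; the expected code length is the sum of the merged weights.
merge 1/20 + 2/25 → 13/100
merge 9/100 + 11/100 → 1/5
merge 3/25 + 13/100 → 1/4
merge 1/5 + 11/50 → 21/50
merge 1/4 + 33/100 → 29/50
merge 21/50 + 29/50 → 1
L = 13/100 + 1/5 + 1/4 + 21/50 + 29/50 + 1 = 129/50 = 2.58 bits/symbol.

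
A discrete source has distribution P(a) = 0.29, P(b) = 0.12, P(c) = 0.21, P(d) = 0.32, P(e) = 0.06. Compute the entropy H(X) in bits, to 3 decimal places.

2.127 bits

H = −Σ pᵢ log₂ pᵢ.
−0.29·log₂(0.29) = 0.5179
−0.12·log₂(0.12) = 0.3671
−0.21·log₂(0.21) = 0.4728
−0.32·log₂(0.32) = 0.5260
−0.06·log₂(0.06) = 0.2435
Sum ≈ 2.1274 → 2.127 bits.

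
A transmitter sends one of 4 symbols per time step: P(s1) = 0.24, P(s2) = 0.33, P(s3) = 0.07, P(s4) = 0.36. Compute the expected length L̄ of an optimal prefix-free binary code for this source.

1.95 bits/symbol

Repeatedly combine the two least-probable nodes; the expected code length is the sum of the merged weights.
merge 7/100 + 6/25 → 31/100
merge 31/100 + 33/100 → 16/25
merge 9/25 + 16/25 → 1
L = 31/100 + 16/25 + 1 = 39/20 = 1.95 bits/symbol.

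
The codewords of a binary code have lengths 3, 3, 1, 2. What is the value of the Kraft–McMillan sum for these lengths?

With common denominator 2^3 = 8: Σ 2^(−ℓᵢ) = 1/8 + 1/8 + 4/8 + 2/8 = 8/8 = 1.

1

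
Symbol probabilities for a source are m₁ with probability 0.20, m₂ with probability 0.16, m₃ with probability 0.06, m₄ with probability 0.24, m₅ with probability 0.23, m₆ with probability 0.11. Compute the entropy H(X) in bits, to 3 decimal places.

H = −Σ pᵢ log₂ pᵢ.
−0.20·log₂(0.20) = 0.4644
−0.16·log₂(0.16) = 0.4230
−0.06·log₂(0.06) = 0.2435
−0.24·log₂(0.24) = 0.4941
−0.23·log₂(0.23) = 0.4877
−0.11·log₂(0.11) = 0.3503
Sum ≈ 2.4630 → 2.463 bits.

2.463 bits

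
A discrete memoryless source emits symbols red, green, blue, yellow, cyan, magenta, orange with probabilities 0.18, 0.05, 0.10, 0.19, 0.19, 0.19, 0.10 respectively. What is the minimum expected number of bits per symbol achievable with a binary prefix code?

Repeatedly combine the two least-probable nodes; the expected code length is the sum of the merged weights.
merge 1/20 + 1/10 → 3/20
merge 1/10 + 3/20 → 1/4
merge 9/50 + 19/100 → 37/100
merge 19/100 + 19/100 → 19/50
merge 1/4 + 37/100 → 31/50
merge 19/50 + 31/50 → 1
L = 3/20 + 1/4 + 37/100 + 19/50 + 31/50 + 1 = 277/100 = 2.77 bits/symbol.

2.77 bits/symbol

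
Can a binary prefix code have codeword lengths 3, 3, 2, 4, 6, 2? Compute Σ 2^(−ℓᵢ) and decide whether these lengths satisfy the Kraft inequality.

0.828125; yes

With common denominator 2^6 = 64: Σ 2^(−ℓᵢ) = 8/64 + 8/64 + 16/64 + 4/64 + 1/64 + 16/64 = 53/64 = 0.828125.
Kraft's inequality requires Σ ≤ 1; here Σ = 0.828125 ≤ 1, so such a prefix code exists.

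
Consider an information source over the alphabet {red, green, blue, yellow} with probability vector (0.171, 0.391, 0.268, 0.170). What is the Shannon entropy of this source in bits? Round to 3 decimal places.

H = −Σ pᵢ log₂ pᵢ.
−0.171·log₂(0.171) = 0.4357
−0.391·log₂(0.391) = 0.5297
−0.268·log₂(0.268) = 0.5091
−0.170·log₂(0.170) = 0.4346
Sum ≈ 1.9091 → 1.909 bits.

1.909 bits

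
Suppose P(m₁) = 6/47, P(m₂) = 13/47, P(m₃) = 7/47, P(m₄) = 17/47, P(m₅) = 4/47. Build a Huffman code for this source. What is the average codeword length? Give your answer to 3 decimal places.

Repeatedly combine the two least-probable nodes; the expected code length is the sum of the merged weights.
merge 4/47 + 6/47 → 10/47
merge 7/47 + 10/47 → 17/47
merge 13/47 + 17/47 → 30/47
merge 17/47 + 30/47 → 1
L = 10/47 + 17/47 + 30/47 + 1 = 104/47 ≈ 2.213 bits/symbol.

2.213 bits/symbol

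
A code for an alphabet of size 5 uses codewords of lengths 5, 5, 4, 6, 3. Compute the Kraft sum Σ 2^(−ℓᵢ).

0.265625

With common denominator 2^6 = 64: Σ 2^(−ℓᵢ) = 2/64 + 2/64 + 4/64 + 1/64 + 8/64 = 17/64 = 0.265625.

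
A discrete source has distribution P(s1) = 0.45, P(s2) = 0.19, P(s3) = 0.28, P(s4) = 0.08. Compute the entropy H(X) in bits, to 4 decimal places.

H = −Σ pᵢ log₂ pᵢ.
−0.45·log₂(0.45) = 0.5184
−0.19·log₂(0.19) = 0.4552
−0.28·log₂(0.28) = 0.5142
−0.08·log₂(0.08) = 0.2915
Sum ≈ 1.7794 → 1.7794 bits.

1.7794 bits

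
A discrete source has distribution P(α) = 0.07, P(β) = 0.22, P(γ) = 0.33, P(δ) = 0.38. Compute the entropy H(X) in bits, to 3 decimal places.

1.807 bits

H = −Σ pᵢ log₂ pᵢ.
−0.07·log₂(0.07) = 0.2686
−0.22·log₂(0.22) = 0.4806
−0.33·log₂(0.33) = 0.5278
−0.38·log₂(0.38) = 0.5305
Sum ≈ 1.8074 → 1.807 bits.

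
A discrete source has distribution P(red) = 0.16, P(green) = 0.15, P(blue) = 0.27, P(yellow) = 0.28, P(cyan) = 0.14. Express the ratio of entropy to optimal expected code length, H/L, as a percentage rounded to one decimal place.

98.5%

Entropy H = −Σ p log₂ p ≈ 2.2549 bits.
Huffman merges: 7/50+3/20→29/100; 4/25+27/100→43/100; 7/25+29/100→57/100; 43/100+57/100→1. L = 229/100 ≈ 2.2900.
Efficiency = H/L = 2.2549/2.2900 = 98.5%.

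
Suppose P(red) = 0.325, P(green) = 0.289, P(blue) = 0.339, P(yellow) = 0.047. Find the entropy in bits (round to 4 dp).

H = −Σ pᵢ log₂ pᵢ.
−0.325·log₂(0.325) = 0.5270
−0.289·log₂(0.289) = 0.5176
−0.339·log₂(0.339) = 0.5291
−0.047·log₂(0.047) = 0.2073
Sum ≈ 1.7809 → 1.7809 bits.

1.7809 bits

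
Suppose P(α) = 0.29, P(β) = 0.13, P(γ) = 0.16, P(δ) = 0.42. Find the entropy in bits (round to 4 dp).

1.8492 bits

H = −Σ pᵢ log₂ pᵢ.
−0.29·log₂(0.29) = 0.5179
−0.13·log₂(0.13) = 0.3826
−0.16·log₂(0.16) = 0.4230
−0.42·log₂(0.42) = 0.5256
Sum ≈ 1.8492 → 1.8492 bits.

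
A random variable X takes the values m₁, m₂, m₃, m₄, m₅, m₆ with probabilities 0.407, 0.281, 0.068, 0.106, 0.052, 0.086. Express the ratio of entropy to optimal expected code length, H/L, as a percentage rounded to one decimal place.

98.1%

Entropy H = −Σ p log₂ p ≈ 2.1756 bits.
Huffman merges: 13/250+17/250→3/25; 43/500+53/500→24/125; 3/25+24/125→39/125; 281/1000+39/125→593/1000; 407/1000+593/1000→1. L = 2217/1000 ≈ 2.2170.
Efficiency = H/L = 2.1756/2.2170 = 98.1%.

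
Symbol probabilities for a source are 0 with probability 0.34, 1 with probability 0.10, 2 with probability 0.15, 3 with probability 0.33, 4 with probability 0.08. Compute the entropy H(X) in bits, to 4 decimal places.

H = −Σ pᵢ log₂ pᵢ.
−0.34·log₂(0.34) = 0.5292
−0.10·log₂(0.10) = 0.3322
−0.15·log₂(0.15) = 0.4105
−0.33·log₂(0.33) = 0.5278
−0.08·log₂(0.08) = 0.2915
Sum ≈ 2.0912 → 2.0912 bits.

2.0912 bits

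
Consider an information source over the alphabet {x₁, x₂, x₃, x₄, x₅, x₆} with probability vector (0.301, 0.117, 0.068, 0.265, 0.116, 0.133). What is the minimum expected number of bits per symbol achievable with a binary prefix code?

Repeatedly combine the two least-probable nodes; the expected code length is the sum of the merged weights.
merge 17/250 + 29/250 → 23/125
merge 117/1000 + 133/1000 → 1/4
merge 23/125 + 1/4 → 217/500
merge 53/200 + 301/1000 → 283/500
merge 217/500 + 283/500 → 1
L = 23/125 + 1/4 + 217/500 + 283/500 + 1 = 1217/500 = 2.434 bits/symbol.

2.434 bits/symbol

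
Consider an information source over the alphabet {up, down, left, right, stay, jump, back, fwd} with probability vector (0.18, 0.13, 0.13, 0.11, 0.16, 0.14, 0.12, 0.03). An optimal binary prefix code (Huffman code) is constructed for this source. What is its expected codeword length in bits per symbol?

2.96 bits/symbol

Repeatedly combine the two least-probable nodes; the expected code length is the sum of the merged weights.
merge 3/100 + 11/100 → 7/50
merge 3/25 + 13/100 → 1/4
merge 13/100 + 7/50 → 27/100
merge 7/50 + 4/25 → 3/10
merge 9/50 + 1/4 → 43/100
merge 27/100 + 3/10 → 57/100
merge 43/100 + 57/100 → 1
L = 7/50 + 1/4 + 27/100 + 3/10 + 43/100 + 57/100 + 1 = 74/25 = 2.96 bits/symbol.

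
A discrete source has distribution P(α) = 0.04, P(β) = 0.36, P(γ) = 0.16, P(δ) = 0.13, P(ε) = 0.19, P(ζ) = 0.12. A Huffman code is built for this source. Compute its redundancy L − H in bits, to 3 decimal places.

0.096 bits

Entropy H = −Σ p log₂ p ≈ 2.3443 bits.
Huffman merges: 1/25+3/25→4/25; 13/100+4/25→29/100; 4/25+19/100→7/20; 29/100+7/20→16/25; 9/25+16/25→1. L = 61/25 ≈ 2.4400.
L − H = 2.4400 − 2.3443 = 0.096 bits.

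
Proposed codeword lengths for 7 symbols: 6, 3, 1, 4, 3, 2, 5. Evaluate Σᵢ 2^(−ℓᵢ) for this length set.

1.109375

With common denominator 2^6 = 64: Σ 2^(−ℓᵢ) = 1/64 + 8/64 + 32/64 + 4/64 + 8/64 + 16/64 + 2/64 = 71/64 = 1.109375.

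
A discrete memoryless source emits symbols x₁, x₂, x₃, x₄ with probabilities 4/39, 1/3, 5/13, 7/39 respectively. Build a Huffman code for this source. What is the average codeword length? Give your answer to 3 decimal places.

Repeatedly combine the two least-probable nodes; the expected code length is the sum of the merged weights.
merge 4/39 + 7/39 → 11/39
merge 11/39 + 1/3 → 8/13
merge 5/13 + 8/13 → 1
L = 11/39 + 8/13 + 1 = 74/39 ≈ 1.897 bits/symbol.

1.897 bits/symbol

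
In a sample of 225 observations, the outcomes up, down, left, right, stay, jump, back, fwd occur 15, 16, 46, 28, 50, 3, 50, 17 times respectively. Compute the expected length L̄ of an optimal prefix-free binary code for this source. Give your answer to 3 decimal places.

Probabilities are the counts divided by 225.
Repeatedly combine the two least-probable nodes; the expected code length is the sum of the merged weights.
merge 1/75 + 1/15 → 2/25
merge 16/225 + 17/225 → 11/75
merge 2/25 + 28/225 → 46/225
merge 11/75 + 46/225 → 79/225
merge 46/225 + 2/9 → 32/75
merge 2/9 + 79/225 → 43/75
merge 32/75 + 43/75 → 1
L = 2/25 + 11/75 + 46/225 + 79/225 + 32/75 + 43/75 + 1 = 626/225 ≈ 2.782 bits/symbol.

2.782 bits/symbol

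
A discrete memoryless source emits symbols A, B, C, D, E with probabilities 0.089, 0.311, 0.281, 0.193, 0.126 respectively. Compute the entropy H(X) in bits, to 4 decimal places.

2.1839 bits

H = −Σ pᵢ log₂ pᵢ.
−0.089·log₂(0.089) = 0.3106
−0.311·log₂(0.311) = 0.5240
−0.281·log₂(0.281) = 0.5146
−0.193·log₂(0.193) = 0.4581
−0.126·log₂(0.126) = 0.3766
Sum ≈ 2.1839 → 2.1839 bits.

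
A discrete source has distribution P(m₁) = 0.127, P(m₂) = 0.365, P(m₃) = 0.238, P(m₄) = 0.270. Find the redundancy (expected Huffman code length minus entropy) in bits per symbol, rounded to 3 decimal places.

Entropy H = −Σ p log₂ p ≈ 1.9117 bits.
Huffman merges: 127/1000+119/500→73/200; 27/100+73/200→127/200; 73/200+127/200→1. L = 2 ≈ 2.0000.
L − H = 2.0000 − 1.9117 = 0.088 bits.

0.088 bits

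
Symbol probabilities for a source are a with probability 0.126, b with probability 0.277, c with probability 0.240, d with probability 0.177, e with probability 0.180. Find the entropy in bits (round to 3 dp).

H = −Σ pᵢ log₂ pᵢ.
−0.126·log₂(0.126) = 0.3766
−0.277·log₂(0.277) = 0.5130
−0.240·log₂(0.240) = 0.4941
−0.177·log₂(0.177) = 0.4422
−0.180·log₂(0.180) = 0.4453
Sum ≈ 2.2712 → 2.271 bits.

2.271 bits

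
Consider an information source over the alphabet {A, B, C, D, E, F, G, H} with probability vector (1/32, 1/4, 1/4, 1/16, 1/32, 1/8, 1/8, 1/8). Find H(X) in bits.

Each probability is a power of 1/2, so log₂(1/p) is an integer.
H = Σ p·log₂(1/p) = 1/32·5 + 1/4·2 + 1/4·2 + 1/16·4 + 1/32·5 + 1/8·3 + 1/8·3 + 1/8·3 = 2.6875 bits.

2.6875 bits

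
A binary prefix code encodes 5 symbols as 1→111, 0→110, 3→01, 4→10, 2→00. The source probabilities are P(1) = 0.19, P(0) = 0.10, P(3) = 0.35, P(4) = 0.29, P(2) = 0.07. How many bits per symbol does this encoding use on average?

2.29 bits/symbol

L̄ = Σ pᵢ·ℓᵢ = 0.19·3 + 0.10·3 + 0.35·2 + 0.29·2 + 0.07·2 = 2.29 bits/symbol.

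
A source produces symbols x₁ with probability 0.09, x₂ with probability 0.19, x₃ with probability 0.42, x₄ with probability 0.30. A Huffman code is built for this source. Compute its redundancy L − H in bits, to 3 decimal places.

0.045 bits

Entropy H = −Σ p log₂ p ≈ 1.8146 bits.
Huffman merges: 9/100+19/100→7/25; 7/25+3/10→29/50; 21/50+29/50→1. L = 93/50 ≈ 1.8600.
L − H = 1.8600 − 1.8146 = 0.045 bits.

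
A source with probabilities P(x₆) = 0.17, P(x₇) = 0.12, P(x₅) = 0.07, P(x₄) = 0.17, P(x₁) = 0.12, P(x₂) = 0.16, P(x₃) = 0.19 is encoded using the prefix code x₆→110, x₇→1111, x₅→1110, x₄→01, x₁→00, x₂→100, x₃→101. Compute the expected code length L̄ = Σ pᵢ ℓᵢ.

2.9 bits/symbol

L̄ = Σ pᵢ·ℓᵢ = 0.17·3 + 0.12·4 + 0.07·4 + 0.17·2 + 0.12·2 + 0.16·3 + 0.19·3 = 2.9 bits/symbol.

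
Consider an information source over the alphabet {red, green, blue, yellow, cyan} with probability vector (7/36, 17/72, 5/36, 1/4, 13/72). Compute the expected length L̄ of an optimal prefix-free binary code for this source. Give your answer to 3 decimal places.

Repeatedly combine the two least-probable nodes; the expected code length is the sum of the merged weights.
merge 5/36 + 13/72 → 23/72
merge 7/36 + 17/72 → 31/72
merge 1/4 + 23/72 → 41/72
merge 31/72 + 41/72 → 1
L = 23/72 + 31/72 + 41/72 + 1 = 167/72 ≈ 2.319 bits/symbol.

2.319 bits/symbol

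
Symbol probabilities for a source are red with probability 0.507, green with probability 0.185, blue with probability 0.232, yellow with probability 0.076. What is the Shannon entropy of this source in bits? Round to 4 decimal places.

1.7188 bits

H = −Σ pᵢ log₂ pᵢ.
−0.507·log₂(0.507) = 0.4968
−0.185·log₂(0.185) = 0.4504
−0.232·log₂(0.232) = 0.4890
−0.076·log₂(0.076) = 0.2826
Sum ≈ 1.7188 → 1.7188 bits.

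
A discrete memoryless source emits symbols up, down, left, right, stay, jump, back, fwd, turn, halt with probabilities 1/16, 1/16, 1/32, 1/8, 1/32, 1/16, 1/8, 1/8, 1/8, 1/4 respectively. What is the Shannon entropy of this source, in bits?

3.0625 bits

Each probability is a power of 1/2, so log₂(1/p) is an integer.
H = Σ p·log₂(1/p) = 1/16·4 + 1/16·4 + 1/32·5 + 1/8·3 + 1/32·5 + 1/16·4 + 1/8·3 + 1/8·3 + 1/8·3 + 1/4·2 = 3.0625 bits.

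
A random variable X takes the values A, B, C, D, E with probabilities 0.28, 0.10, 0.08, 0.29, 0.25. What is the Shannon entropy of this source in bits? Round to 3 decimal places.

H = −Σ pᵢ log₂ pᵢ.
−0.28·log₂(0.28) = 0.5142
−0.10·log₂(0.10) = 0.3322
−0.08·log₂(0.08) = 0.2915
−0.29·log₂(0.29) = 0.5179
−0.25·log₂(0.25) = 0.5000
Sum ≈ 2.1558 → 2.156 bits.

2.156 bits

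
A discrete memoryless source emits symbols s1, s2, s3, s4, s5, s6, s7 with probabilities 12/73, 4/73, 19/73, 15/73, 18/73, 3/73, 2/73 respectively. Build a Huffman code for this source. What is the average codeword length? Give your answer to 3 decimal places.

2.479 bits/symbol

Repeatedly combine the two least-probable nodes; the expected code length is the sum of the merged weights.
merge 2/73 + 3/73 → 5/73
merge 4/73 + 5/73 → 9/73
merge 9/73 + 12/73 → 21/73
merge 15/73 + 18/73 → 33/73
merge 19/73 + 21/73 → 40/73
merge 33/73 + 40/73 → 1
L = 5/73 + 9/73 + 21/73 + 33/73 + 40/73 + 1 = 181/73 ≈ 2.479 bits/symbol.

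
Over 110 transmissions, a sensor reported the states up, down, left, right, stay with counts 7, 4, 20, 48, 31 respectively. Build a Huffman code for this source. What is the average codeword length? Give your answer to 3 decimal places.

1.945 bits/symbol

Probabilities are the counts divided by 110.
Repeatedly combine the two least-probable nodes; the expected code length is the sum of the merged weights.
merge 2/55 + 7/110 → 1/10
merge 1/10 + 2/11 → 31/110
merge 31/110 + 31/110 → 31/55
merge 24/55 + 31/55 → 1
L = 1/10 + 31/110 + 31/55 + 1 = 107/55 ≈ 1.945 bits/symbol.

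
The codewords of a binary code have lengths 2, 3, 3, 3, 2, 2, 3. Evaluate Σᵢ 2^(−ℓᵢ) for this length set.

With common denominator 2^3 = 8: Σ 2^(−ℓᵢ) = 2/8 + 1/8 + 1/8 + 1/8 + 2/8 + 2/8 + 1/8 = 10/8 = 1.25.

1.25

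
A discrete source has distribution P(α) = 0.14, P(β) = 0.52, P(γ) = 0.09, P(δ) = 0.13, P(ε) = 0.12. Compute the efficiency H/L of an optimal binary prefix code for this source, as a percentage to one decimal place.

99.5%

Entropy H = −Σ p log₂ p ≈ 1.9501 bits.
Huffman merges: 9/100+3/25→21/100; 13/100+7/50→27/100; 21/100+27/100→12/25; 12/25+13/25→1. L = 49/25 ≈ 1.9600.
Efficiency = H/L = 1.9501/1.9600 = 99.5%.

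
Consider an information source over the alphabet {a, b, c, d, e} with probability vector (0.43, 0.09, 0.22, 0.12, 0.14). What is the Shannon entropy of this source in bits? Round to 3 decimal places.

2.081 bits

H = −Σ pᵢ log₂ pᵢ.
−0.43·log₂(0.43) = 0.5236
−0.09·log₂(0.09) = 0.3127
−0.22·log₂(0.22) = 0.4806
−0.12·log₂(0.12) = 0.3671
−0.14·log₂(0.14) = 0.3971
Sum ≈ 2.0810 → 2.081 bits.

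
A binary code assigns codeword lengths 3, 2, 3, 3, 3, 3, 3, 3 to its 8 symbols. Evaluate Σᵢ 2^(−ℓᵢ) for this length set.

1.125

With common denominator 2^3 = 8: Σ 2^(−ℓᵢ) = 1/8 + 2/8 + 1/8 + 1/8 + 1/8 + 1/8 + 1/8 + 1/8 = 9/8 = 1.125.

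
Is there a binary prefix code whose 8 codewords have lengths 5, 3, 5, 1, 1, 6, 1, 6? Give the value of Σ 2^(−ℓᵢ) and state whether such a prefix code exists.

With common denominator 2^6 = 64: Σ 2^(−ℓᵢ) = 2/64 + 8/64 + 2/64 + 32/64 + 32/64 + 1/64 + 32/64 + 1/64 = 110/64 = 1.71875.
Kraft's inequality requires Σ ≤ 1; here Σ = 1.71875 > 1, so no such prefix code exists.

1.71875; no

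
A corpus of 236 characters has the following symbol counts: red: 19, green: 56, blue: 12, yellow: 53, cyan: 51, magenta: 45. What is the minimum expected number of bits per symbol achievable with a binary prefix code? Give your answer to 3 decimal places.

2.453 bits/symbol

Probabilities are the counts divided by 236.
Repeatedly combine the two least-probable nodes; the expected code length is the sum of the merged weights.
merge 3/59 + 19/236 → 31/236
merge 31/236 + 45/236 → 19/59
merge 51/236 + 53/236 → 26/59
merge 14/59 + 19/59 → 33/59
merge 26/59 + 33/59 → 1
L = 31/236 + 19/59 + 26/59 + 33/59 + 1 = 579/236 ≈ 2.453 bits/symbol.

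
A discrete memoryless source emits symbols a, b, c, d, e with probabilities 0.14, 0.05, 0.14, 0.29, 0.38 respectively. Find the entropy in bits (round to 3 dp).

H = −Σ pᵢ log₂ pᵢ.
−0.14·log₂(0.14) = 0.3971
−0.05·log₂(0.05) = 0.2161
−0.14·log₂(0.14) = 0.3971
−0.29·log₂(0.29) = 0.5179
−0.38·log₂(0.38) = 0.5305
Sum ≈ 2.0587 → 2.059 bits.

2.059 bits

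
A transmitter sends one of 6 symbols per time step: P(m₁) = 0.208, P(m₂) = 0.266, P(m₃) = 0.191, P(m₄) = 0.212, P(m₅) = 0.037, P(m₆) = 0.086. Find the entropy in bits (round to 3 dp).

2.390 bits

H = −Σ pᵢ log₂ pᵢ.
−0.208·log₂(0.208) = 0.4712
−0.266·log₂(0.266) = 0.5082
−0.191·log₂(0.191) = 0.4562
−0.212·log₂(0.212) = 0.4744
−0.037·log₂(0.037) = 0.1760
−0.086·log₂(0.086) = 0.3044
Sum ≈ 2.3904 → 2.390 bits.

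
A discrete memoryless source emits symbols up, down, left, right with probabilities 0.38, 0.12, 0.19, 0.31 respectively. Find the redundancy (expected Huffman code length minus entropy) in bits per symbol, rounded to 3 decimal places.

Entropy H = −Σ p log₂ p ≈ 1.8765 bits.
Huffman merges: 3/25+19/100→31/100; 31/100+31/100→31/50; 19/50+31/50→1. L = 193/100 ≈ 1.9300.
L − H = 1.9300 − 1.8765 = 0.053 bits.

0.053 bits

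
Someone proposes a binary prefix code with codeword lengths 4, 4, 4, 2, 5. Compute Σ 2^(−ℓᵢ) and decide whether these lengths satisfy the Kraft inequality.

With common denominator 2^5 = 32: Σ 2^(−ℓᵢ) = 2/32 + 2/32 + 2/32 + 8/32 + 1/32 = 15/32 = 0.46875.
Kraft's inequality requires Σ ≤ 1; here Σ = 0.46875 ≤ 1, so such a prefix code exists.

0.46875; yes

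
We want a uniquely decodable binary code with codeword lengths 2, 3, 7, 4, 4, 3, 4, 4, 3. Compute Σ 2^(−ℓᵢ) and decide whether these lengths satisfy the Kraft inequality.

With common denominator 2^7 = 128: Σ 2^(−ℓᵢ) = 32/128 + 16/128 + 1/128 + 8/128 + 8/128 + 16/128 + 8/128 + 8/128 + 16/128 = 113/128 = 0.8828125.
Kraft's inequality requires Σ ≤ 1; here Σ = 0.8828125 ≤ 1, so such a prefix code exists.

0.8828125; yes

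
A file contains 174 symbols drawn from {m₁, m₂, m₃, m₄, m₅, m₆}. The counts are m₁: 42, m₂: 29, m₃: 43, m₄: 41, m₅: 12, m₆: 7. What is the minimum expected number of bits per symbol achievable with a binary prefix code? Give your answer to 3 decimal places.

2.385 bits/symbol

Probabilities are the counts divided by 174.
Repeatedly combine the two least-probable nodes; the expected code length is the sum of the merged weights.
merge 7/174 + 2/29 → 19/174
merge 19/174 + 1/6 → 8/29
merge 41/174 + 7/29 → 83/174
merge 43/174 + 8/29 → 91/174
merge 83/174 + 91/174 → 1
L = 19/174 + 8/29 + 83/174 + 91/174 + 1 = 415/174 ≈ 2.385 bits/symbol.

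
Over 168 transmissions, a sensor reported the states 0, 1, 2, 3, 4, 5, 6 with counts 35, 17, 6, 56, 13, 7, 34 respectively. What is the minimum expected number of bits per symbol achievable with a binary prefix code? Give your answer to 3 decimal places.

Probabilities are the counts divided by 168.
Repeatedly combine the two least-probable nodes; the expected code length is the sum of the merged weights.
merge 1/28 + 1/24 → 13/168
merge 13/168 + 13/168 → 13/84
merge 17/168 + 13/84 → 43/168
merge 17/84 + 5/24 → 23/56
merge 43/168 + 1/3 → 33/56
merge 23/56 + 33/56 → 1
L = 13/168 + 13/84 + 43/168 + 23/56 + 33/56 + 1 = 209/84 ≈ 2.488 bits/symbol.

2.488 bits/symbol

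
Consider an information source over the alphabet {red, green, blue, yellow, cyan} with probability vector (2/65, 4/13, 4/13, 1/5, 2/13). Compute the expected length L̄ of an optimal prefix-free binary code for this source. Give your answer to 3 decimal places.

Repeatedly combine the two least-probable nodes; the expected code length is the sum of the merged weights.
merge 2/65 + 2/13 → 12/65
merge 12/65 + 1/5 → 5/13
merge 4/13 + 4/13 → 8/13
merge 5/13 + 8/13 → 1
L = 12/65 + 5/13 + 8/13 + 1 = 142/65 ≈ 2.185 bits/symbol.

2.185 bits/symbol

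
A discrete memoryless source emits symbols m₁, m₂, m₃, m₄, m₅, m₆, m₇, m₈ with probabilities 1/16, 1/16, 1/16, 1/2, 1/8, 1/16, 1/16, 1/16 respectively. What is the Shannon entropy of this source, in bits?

2.375 bits

Each probability is a power of 1/2, so log₂(1/p) is an integer.
H = Σ p·log₂(1/p) = 1/16·4 + 1/16·4 + 1/16·4 + 1/2·1 + 1/8·3 + 1/16·4 + 1/16·4 + 1/16·4 = 2.375 bits.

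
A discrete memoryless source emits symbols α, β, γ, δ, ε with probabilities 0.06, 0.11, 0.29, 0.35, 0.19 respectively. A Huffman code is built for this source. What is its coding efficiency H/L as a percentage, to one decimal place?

Entropy H = −Σ p log₂ p ≈ 2.0971 bits.
Huffman merges: 3/50+11/100→17/100; 17/100+19/100→9/25; 29/100+7/20→16/25; 9/25+16/25→1. L = 217/100 ≈ 2.1700.
Efficiency = H/L = 2.0971/2.1700 = 96.6%.

96.6%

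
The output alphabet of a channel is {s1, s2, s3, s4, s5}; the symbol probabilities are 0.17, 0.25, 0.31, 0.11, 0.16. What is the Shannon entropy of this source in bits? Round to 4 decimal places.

H = −Σ pᵢ log₂ pᵢ.
−0.17·log₂(0.17) = 0.4346
−0.25·log₂(0.25) = 0.5000
−0.31·log₂(0.31) = 0.5238
−0.11·log₂(0.11) = 0.3503
−0.16·log₂(0.16) = 0.4230
Sum ≈ 2.2317 → 2.2317 bits.

2.2317 bits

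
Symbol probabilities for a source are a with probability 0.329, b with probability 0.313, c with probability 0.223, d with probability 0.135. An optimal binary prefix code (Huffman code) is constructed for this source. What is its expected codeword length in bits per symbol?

Repeatedly combine the two least-probable nodes; the expected code length is the sum of the merged weights.
merge 27/200 + 223/1000 → 179/500
merge 313/1000 + 329/1000 → 321/500
merge 179/500 + 321/500 → 1
L = 179/500 + 321/500 + 1 = 2 bits/symbol.

2 bits/symbol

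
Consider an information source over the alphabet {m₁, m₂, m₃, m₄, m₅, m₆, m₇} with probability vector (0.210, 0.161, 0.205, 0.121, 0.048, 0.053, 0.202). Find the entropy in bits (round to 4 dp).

2.6354 bits

H = −Σ pᵢ log₂ pᵢ.
−0.210·log₂(0.210) = 0.4728
−0.161·log₂(0.161) = 0.4242
−0.205·log₂(0.205) = 0.4687
−0.121·log₂(0.121) = 0.3687
−0.048·log₂(0.048) = 0.2103
−0.053·log₂(0.053) = 0.2246
−0.202·log₂(0.202) = 0.4661
Sum ≈ 2.6354 → 2.6354 bits.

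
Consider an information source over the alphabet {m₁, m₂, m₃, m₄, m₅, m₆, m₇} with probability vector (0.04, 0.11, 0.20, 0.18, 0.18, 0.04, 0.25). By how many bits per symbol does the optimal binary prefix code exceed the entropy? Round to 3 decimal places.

0.053 bits

Entropy H = −Σ p log₂ p ≈ 2.5768 bits.
Huffman merges: 1/25+1/25→2/25; 2/25+11/100→19/100; 9/50+9/50→9/25; 19/100+1/5→39/100; 1/4+9/25→61/100; 39/100+61/100→1. L = 263/100 ≈ 2.6300.
L − H = 2.6300 − 2.5768 = 0.053 bits.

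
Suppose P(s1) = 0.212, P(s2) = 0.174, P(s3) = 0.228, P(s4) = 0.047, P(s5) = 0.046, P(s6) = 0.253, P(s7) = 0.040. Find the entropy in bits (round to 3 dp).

2.499 bits

H = −Σ pᵢ log₂ pᵢ.
−0.212·log₂(0.212) = 0.4744
−0.174·log₂(0.174) = 0.4390
−0.228·log₂(0.228) = 0.4863
−0.047·log₂(0.047) = 0.2073
−0.046·log₂(0.046) = 0.2043
−0.253·log₂(0.253) = 0.5016
−0.040·log₂(0.040) = 0.1858
Sum ≈ 2.4988 → 2.499 bits.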